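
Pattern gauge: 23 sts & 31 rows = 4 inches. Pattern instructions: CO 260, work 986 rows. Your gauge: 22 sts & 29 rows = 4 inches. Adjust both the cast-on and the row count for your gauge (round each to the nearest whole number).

Cast on 249 stitches; work 922 rows.

Stitches: 260 × 22/23 = 248.70 → 249.
Rows: 986 × 29/31 = 922.39 → 922.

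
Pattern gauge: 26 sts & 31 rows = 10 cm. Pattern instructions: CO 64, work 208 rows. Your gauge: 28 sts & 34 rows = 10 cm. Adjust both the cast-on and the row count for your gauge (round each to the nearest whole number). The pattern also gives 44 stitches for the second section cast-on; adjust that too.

Stitches: 64 × 28/26 = 68.92 → 69.
Rows: 208 × 34/31 = 228.13 → 228.
second section cast-on: 44 × 28/26 = 47.38 → 47.

Cast on 69 stitches; work 228 rows; second section cast-on 47 stitches.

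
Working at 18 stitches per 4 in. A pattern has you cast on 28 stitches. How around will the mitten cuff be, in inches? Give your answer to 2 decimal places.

18 stitches / 4 inch = 4.5 stitches per inch.
28 / 4.5 = 6.222 inches.

6.22 inches.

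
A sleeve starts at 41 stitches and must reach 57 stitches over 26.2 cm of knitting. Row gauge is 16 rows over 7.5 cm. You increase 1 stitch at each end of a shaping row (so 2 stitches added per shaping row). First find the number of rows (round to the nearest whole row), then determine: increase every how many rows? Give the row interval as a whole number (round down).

Increase every 7th row.

Rows = 26.2 × 2.133 = 55.9 → 56 rows.
Stitches to add: 16 → 8 shaping rows (at 2 st each).
56 / 8 = 7.00 → every 7 rows.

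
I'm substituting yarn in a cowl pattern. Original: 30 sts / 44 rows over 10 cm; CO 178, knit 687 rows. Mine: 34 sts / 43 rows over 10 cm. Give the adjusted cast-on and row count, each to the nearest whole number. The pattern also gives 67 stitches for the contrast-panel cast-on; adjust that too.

Stitches: 178 × 34/30 = 201.73 → 202.
Rows: 687 × 43/44 = 671.39 → 671.
contrast-panel cast-on: 67 × 34/30 = 75.93 → 76.

Cast on 202 stitches; work 671 rows; contrast-panel cast-on 76 stitches.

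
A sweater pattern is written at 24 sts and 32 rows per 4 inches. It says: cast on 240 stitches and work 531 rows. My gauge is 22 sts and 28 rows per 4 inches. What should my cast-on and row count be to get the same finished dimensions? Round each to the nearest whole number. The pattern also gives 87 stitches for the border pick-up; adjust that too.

Cast on 220 stitches; work 465 rows; border pick-up 80 stitches.

Stitches: 240 × 22/24 = 220.00 → 220.
Rows: 531 × 28/32 = 464.62 → 465.
border pick-up: 87 × 22/24 = 79.75 → 80.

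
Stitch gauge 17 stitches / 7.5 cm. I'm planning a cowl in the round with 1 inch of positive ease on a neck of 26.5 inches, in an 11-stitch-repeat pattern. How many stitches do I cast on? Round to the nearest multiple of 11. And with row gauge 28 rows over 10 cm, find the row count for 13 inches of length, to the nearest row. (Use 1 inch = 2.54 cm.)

Cast on 154 stitches; work 92 rows.

Finished = 26.5 + 1 = 27.5 inches.
27.5 inches × 2.54 = 69.85 cm.
17/7.5 = 2.267 sts per cm; 69.85 × 2.267 = 158.33 sts.
Nearest multiple of 11 → 154.
13 inches = 33.02 cm; × 2.8 = 92.46 → 92 rows.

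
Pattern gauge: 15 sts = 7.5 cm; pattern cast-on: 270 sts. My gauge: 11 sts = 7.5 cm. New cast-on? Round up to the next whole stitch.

Cast on 198 stitches.

Scale factor = 11 / 15 = 0.733.
270 × 11 / 15 = 198.00 sts.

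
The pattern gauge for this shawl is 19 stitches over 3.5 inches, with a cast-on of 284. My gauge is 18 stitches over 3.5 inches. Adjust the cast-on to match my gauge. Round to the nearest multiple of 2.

Scale factor = 18 / 19 = 0.947.
284 × 18 / 19 = 269.05 sts.
→ 270 sts.

Cast on 270 stitches.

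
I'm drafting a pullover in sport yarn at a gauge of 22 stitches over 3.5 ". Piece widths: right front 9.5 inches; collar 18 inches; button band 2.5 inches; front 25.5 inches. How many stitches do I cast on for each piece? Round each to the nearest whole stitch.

right front 60; collar 113; button band 16; front 160.

Rate = 22/3.5 = 6.286 sts per in.
right front: 9.5 × 6.286 = 59.71 → 60.
collar: 18 × 6.286 = 113.14 → 113.
button band: 2.5 × 6.286 = 15.71 → 16.
front: 25.5 × 6.286 = 160.29 → 160.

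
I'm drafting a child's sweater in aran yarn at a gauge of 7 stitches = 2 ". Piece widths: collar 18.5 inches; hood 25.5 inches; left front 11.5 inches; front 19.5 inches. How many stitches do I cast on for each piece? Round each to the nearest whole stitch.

collar 65; hood 89; left front 40; front 68.

Rate = 7/2 = 3.5 sts per in.
collar: 18.5 × 3.5 = 64.75 → 65.
hood: 25.5 × 3.5 = 89.25 → 89.
left front: 11.5 × 3.5 = 40.25 → 40.
front: 19.5 × 3.5 = 68.25 → 68.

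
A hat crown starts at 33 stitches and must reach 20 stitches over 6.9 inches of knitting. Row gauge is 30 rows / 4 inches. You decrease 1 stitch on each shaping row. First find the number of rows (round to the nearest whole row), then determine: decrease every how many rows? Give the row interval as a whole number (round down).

Rows = 6.9 × 7.5 = 51.8 → 52 rows.
Stitches to remove: 13 → 13 shaping rows (at 1 st each).
52 / 13 = 4.00 → every 4 rows.

Decrease every 4th row.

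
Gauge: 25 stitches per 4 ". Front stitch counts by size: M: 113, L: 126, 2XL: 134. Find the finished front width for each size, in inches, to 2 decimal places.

25/4 = 6.25 sts per in.
M: 113 / 6.25 = 18.080 → 18.08 in.
L: 126 / 6.25 = 20.160 → 20.16 in.
2XL: 134 / 6.25 = 21.440 → 21.44 in.

M 18.08 inches; L 20.16 inches; 2XL 21.44 inches.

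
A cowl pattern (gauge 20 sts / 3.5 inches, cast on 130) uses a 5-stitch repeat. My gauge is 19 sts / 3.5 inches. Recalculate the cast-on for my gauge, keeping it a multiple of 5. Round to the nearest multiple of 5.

130 × 19 / 20 = 123.50.
Nearest multiple of 5: 125.

CO 125 sts.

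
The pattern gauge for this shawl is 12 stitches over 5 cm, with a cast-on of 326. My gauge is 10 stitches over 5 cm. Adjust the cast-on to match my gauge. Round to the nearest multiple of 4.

Scale factor = 10 / 12 = 0.833.
326 × 10 / 12 = 271.67 sts.
→ 272 sts.

272 stitches.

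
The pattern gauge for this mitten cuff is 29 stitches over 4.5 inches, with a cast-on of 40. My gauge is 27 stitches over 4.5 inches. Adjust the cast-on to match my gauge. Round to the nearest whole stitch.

Cast on 37 stitches.

Scale factor = 27 / 29 = 0.931.
40 × 27 / 29 = 37.24 sts.
→ 37 sts.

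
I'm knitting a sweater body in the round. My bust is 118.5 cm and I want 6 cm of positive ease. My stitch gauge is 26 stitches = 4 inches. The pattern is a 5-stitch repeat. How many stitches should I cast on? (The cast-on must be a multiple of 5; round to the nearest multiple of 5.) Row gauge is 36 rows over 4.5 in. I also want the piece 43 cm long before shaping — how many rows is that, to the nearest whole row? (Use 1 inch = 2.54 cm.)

Cast on 320 stitches; work 135 rows.

Finished = 118.5 + 6 = 124.5 cm.
124.5 cm × 1/2.54 = 49.02 inches.
26/4 = 6.5 sts per in; 49.02 × 6.5 = 318.60 sts.
Nearest multiple of 5 → 320.
43 cm = 16.93 inches; × 8 = 135.43 → 135 rows.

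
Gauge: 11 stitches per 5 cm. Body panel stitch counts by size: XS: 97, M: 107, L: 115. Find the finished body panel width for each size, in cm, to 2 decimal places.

11/5 = 2.2 sts per cm.
XS: 97 / 2.2 = 44.091 → 44.09 cm.
M: 107 / 2.2 = 48.636 → 48.64 cm.
L: 115 / 2.2 = 52.273 → 52.27 cm.

XS 44.09 cm; M 48.64 cm; L 52.27 cm.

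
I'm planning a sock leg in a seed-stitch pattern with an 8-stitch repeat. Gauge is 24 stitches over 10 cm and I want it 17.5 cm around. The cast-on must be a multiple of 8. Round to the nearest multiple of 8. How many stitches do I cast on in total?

24 / 10 = 2.4 sts per cm.
17.5 × 2.4 = 42.00 sts.
Nearest multiple of 8: 40.

Cast on 40 stitches.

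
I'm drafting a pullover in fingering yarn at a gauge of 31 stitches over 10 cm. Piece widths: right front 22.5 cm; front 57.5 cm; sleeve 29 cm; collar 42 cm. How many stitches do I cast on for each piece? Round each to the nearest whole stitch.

right front 70; front 178; sleeve 90; collar 130.

Rate = 31/10 = 3.1 sts per cm.
right front: 22.5 × 3.1 = 69.75 → 70.
front: 57.5 × 3.1 = 178.25 → 178.
sleeve: 29 × 3.1 = 89.90 → 90.
collar: 42 × 3.1 = 130.20 → 130.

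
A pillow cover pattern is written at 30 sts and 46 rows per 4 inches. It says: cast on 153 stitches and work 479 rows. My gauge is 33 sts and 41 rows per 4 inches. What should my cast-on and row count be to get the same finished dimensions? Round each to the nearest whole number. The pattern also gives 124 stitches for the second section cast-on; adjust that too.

Cast on 168 stitches; work 427 rows; second section cast-on 136 stitches.

Stitches: 153 × 33/30 = 168.30 → 168.
Rows: 479 × 41/46 = 426.93 → 427.
second section cast-on: 124 × 33/30 = 136.40 → 136.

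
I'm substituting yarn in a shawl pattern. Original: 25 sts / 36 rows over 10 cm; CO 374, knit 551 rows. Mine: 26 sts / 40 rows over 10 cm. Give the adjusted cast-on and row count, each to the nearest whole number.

Stitches: 374 × 26/25 = 388.96 → 389.
Rows: 551 × 40/36 = 612.22 → 612.

Cast on 389 stitches; work 612 rows.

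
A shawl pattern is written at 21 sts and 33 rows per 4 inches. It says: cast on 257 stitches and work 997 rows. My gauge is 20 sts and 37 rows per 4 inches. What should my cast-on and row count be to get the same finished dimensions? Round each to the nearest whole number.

Cast on 245 stitches; work 1118 rows.

Stitches: 257 × 20/21 = 244.76 → 245.
Rows: 997 × 37/33 = 1117.85 → 1118.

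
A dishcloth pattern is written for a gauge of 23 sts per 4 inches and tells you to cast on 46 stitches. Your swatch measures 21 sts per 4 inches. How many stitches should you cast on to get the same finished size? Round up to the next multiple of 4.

Cast on 44 stitches.

Scale factor = 21 / 23 = 0.913.
46 × 21 / 23 = 42.00 sts.
→ 44 sts.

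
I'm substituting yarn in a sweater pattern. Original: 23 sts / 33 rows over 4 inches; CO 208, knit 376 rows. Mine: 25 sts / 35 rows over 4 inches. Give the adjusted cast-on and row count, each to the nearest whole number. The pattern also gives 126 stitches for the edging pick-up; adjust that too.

Cast on 226 stitches; work 399 rows; edging pick-up 137 stitches.

Stitches: 208 × 25/23 = 226.09 → 226.
Rows: 376 × 35/33 = 398.79 → 399.
edging pick-up: 126 × 25/23 = 136.96 → 137.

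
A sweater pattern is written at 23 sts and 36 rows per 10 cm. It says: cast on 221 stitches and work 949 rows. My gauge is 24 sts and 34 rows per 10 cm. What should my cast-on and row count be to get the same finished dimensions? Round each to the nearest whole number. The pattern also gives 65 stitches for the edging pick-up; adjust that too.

Cast on 231 stitches; work 896 rows; edging pick-up 68 stitches.

Stitches: 221 × 24/23 = 230.61 → 231.
Rows: 949 × 34/36 = 896.28 → 896.
edging pick-up: 65 × 24/23 = 67.83 → 68.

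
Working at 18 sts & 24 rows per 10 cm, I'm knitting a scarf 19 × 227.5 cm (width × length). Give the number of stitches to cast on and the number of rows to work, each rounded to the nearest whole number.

Stitch gauge = 18/10 = 1.8 sts/cm; 19 × 1.8 = 34.20 → 34 sts.
Row gauge = 24/10 = 2.4 rows/cm; 227.5 × 2.4 = 546.00 → 546 rows.

Cast on 34 stitches and work 546 rows.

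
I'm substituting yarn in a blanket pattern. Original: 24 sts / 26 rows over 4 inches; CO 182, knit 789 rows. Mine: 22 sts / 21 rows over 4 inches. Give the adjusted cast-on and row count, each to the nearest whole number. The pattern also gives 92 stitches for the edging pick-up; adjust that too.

Stitches: 182 × 22/24 = 166.83 → 167.
Rows: 789 × 21/26 = 637.27 → 637.
edging pick-up: 92 × 22/24 = 84.33 → 84.

Cast on 167 stitches; work 637 rows; edging pick-up 84 stitches.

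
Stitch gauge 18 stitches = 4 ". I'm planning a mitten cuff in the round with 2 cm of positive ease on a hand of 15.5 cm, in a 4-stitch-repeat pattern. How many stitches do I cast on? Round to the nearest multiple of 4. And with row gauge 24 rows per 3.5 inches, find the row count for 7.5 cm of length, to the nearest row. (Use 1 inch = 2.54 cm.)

Finished = 15.5 + 2 = 17.5 cm.
17.5 cm × 1/2.54 = 6.89 inches.
18/4 = 4.5 sts per in; 6.89 × 4.5 = 31.00 sts.
Nearest multiple of 4 → 32.
7.5 cm = 2.95 inches; × 6.857 = 20.25 → 20 rows.

Cast on 32 stitches; work 20 rows.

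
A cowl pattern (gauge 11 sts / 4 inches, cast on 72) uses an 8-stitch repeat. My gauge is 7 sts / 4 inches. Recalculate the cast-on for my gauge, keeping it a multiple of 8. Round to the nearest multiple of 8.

CO 48 sts.

72 × 7 / 11 = 45.82.
Nearest multiple of 8: 48.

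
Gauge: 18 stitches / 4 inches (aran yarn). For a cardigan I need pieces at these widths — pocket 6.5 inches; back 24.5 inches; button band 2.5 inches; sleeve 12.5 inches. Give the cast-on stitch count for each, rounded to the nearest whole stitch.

pocket 29; back 110; button band 11; sleeve 56.

Rate = 18/4 = 4.5 sts per in.
pocket: 6.5 × 4.5 = 29.25 → 29.
back: 24.5 × 4.5 = 110.25 → 110.
button band: 2.5 × 4.5 = 11.25 → 11.
sleeve: 12.5 × 4.5 = 56.25 → 56.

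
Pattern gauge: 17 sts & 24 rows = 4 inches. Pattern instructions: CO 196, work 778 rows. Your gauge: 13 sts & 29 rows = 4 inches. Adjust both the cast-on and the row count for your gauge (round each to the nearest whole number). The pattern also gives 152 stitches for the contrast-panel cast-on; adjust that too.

Stitches: 196 × 13/17 = 149.88 → 150.
Rows: 778 × 29/24 = 940.08 → 940.
contrast-panel cast-on: 152 × 13/17 = 116.24 → 116.

Cast on 150 stitches; work 940 rows; contrast-panel cast-on 116 stitches.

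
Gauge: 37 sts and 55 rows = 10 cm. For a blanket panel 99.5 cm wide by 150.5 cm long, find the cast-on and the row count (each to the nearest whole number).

Stitch gauge = 37/10 = 3.7 sts/cm; 99.5 × 3.7 = 368.15 → 368 sts.
Row gauge = 55/10 = 5.5 rows/cm; 150.5 × 5.5 = 827.75 → 828 rows.

Cast on 368 stitches and work 828 rows.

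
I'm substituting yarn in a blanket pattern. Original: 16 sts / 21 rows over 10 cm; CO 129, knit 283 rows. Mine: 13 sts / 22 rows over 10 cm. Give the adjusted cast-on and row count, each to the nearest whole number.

Cast on 105 stitches; work 296 rows.

Stitches: 129 × 13/16 = 104.81 → 105.
Rows: 283 × 22/21 = 296.48 → 296.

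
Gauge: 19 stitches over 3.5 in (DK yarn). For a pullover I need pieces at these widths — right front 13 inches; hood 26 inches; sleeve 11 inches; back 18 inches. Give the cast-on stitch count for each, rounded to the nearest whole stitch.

right front 71; hood 141; sleeve 60; back 98.

Rate = 19/3.5 = 5.429 sts per in.
right front: 13 × 5.429 = 70.57 → 71.
hood: 26 × 5.429 = 141.14 → 141.
sleeve: 11 × 5.429 = 59.71 → 60.
back: 18 × 5.429 = 97.71 → 98.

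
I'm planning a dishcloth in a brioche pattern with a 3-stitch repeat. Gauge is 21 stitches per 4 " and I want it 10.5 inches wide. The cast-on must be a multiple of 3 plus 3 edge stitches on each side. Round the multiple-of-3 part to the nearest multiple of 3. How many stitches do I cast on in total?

CO 54 sts.

21 / 4 = 5.25 sts per inch.
10.5 × 5.25 = 55.12 sts.
Less 6 edge sts → 49.12 for the repeat.
Nearest multiple of 3: 48.
Add back 6 edge sts → 54.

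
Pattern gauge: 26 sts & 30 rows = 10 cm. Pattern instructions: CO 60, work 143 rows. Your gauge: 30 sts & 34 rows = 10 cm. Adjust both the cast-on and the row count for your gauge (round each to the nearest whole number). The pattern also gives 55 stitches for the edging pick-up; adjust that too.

Stitches: 60 × 30/26 = 69.23 → 69.
Rows: 143 × 34/30 = 162.07 → 162.
edging pick-up: 55 × 30/26 = 63.46 → 63.

Cast on 69 stitches; work 162 rows; edging pick-up 63 stitches.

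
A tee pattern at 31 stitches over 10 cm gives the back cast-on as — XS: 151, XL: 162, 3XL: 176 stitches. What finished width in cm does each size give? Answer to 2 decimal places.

31/10 = 3.1 sts per cm.
XS: 151 / 3.1 = 48.710 → 48.71 cm.
XL: 162 / 3.1 = 52.258 → 52.26 cm.
3XL: 176 / 3.1 = 56.774 → 56.77 cm.

XS 48.71 cm; XL 52.26 cm; 3XL 56.77 cm.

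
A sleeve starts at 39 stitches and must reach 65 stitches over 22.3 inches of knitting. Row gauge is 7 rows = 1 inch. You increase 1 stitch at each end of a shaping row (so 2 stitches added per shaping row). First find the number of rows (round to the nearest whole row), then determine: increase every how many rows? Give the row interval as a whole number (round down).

Increase every 12th row.

Rows = 22.3 × 7 = 156.1 → 156 rows.
Stitches to add: 26 → 13 shaping rows (at 2 st each).
156 / 13 = 12.00 → every 12 rows.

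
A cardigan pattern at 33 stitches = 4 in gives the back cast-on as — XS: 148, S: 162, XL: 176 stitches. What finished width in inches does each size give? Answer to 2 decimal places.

XS 17.94 inches; S 19.64 inches; XL 21.33 inches.

33/4 = 8.25 sts per in.
XS: 148 / 8.25 = 17.939 → 17.94 in.
S: 162 / 8.25 = 19.636 → 19.64 in.
XL: 176 / 8.25 = 21.333 → 21.33 in.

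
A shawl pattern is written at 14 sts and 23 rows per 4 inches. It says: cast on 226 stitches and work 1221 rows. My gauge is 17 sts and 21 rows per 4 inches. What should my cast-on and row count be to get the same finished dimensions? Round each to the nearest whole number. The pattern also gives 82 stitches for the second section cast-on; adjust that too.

Cast on 274 stitches; work 1115 rows; second section cast-on 100 stitches.

Stitches: 226 × 17/14 = 274.43 → 274.
Rows: 1221 × 21/23 = 1114.83 → 1115.
second section cast-on: 82 × 17/14 = 99.57 → 100.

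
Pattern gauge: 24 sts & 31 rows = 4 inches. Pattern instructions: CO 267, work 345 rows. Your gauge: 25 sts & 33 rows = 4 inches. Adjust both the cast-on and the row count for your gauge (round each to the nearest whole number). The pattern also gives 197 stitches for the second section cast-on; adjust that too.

Cast on 278 stitches; work 367 rows; second section cast-on 205 stitches.

Stitches: 267 × 25/24 = 278.12 → 278.
Rows: 345 × 33/31 = 367.26 → 367.
second section cast-on: 197 × 25/24 = 205.21 → 205.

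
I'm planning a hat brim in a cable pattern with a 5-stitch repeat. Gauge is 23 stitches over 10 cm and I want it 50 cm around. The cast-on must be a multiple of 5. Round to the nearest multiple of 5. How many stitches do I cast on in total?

Cast on 115 stitches.

23 / 10 = 2.3 sts per cm.
50 × 2.3 = 115.00 sts.
Nearest multiple of 5: 115.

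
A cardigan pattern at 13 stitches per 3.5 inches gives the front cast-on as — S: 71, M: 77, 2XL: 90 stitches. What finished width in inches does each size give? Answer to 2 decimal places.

S 19.12 inches; M 20.73 inches; 2XL 24.23 inches.

13/3.5 = 3.714 sts per in.
S: 71 / 3.714 = 19.115 → 19.12 in.
M: 77 / 3.714 = 20.731 → 20.73 in.
2XL: 90 / 3.714 = 24.231 → 24.23 in.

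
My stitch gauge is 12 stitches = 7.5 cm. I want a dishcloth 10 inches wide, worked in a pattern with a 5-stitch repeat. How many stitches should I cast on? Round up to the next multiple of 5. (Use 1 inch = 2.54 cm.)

CO 45 sts.

10 in = 10 × 2.54 = 25.40 cm.
12 / 7.5 = 1.6 sts/cm.
25.40 × 1.6 = 40.64 sts.
→ 45.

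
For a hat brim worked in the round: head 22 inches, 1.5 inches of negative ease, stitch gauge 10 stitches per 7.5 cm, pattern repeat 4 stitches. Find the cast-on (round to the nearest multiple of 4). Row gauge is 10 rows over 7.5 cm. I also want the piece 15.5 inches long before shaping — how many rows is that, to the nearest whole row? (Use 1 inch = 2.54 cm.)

Cast on 68 stitches; work 52 rows.

Finished = 22 − 1.5 = 20.5 inches.
20.5 inches × 2.54 = 52.07 cm.
10/7.5 = 1.333 sts per cm; 52.07 × 1.333 = 69.43 sts.
Nearest multiple of 4 → 68.
15.5 inches = 39.37 cm; × 1.333 = 52.49 → 52 rows.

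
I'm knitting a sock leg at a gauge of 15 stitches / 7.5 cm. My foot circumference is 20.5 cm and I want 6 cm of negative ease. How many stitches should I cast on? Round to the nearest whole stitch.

Finished = 20.5 − 6 = 14.5 cm.
15 / 7.5 = 2 sts per cm.
14.50 × 2 = 29.00 sts.

29 stitches.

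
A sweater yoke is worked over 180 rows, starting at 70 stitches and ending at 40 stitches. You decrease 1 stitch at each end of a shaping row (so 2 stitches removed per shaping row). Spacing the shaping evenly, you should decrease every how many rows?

Stitches to remove: |40 − 70| = 30.
Shaping rows needed: 30 / 2 = 15.
180 rows / 15 = every 12 rows.

Decrease every 12th row.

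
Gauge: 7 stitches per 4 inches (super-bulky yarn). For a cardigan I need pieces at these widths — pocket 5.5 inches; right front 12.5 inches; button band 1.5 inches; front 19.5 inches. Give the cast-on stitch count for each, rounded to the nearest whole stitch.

Rate = 7/4 = 1.75 sts per in.
pocket: 5.5 × 1.75 = 9.62 → 10.
right front: 12.5 × 1.75 = 21.88 → 22.
button band: 1.5 × 1.75 = 2.62 → 3.
front: 19.5 × 1.75 = 34.12 → 34.

pocket 10; right front 22; button band 3; front 34.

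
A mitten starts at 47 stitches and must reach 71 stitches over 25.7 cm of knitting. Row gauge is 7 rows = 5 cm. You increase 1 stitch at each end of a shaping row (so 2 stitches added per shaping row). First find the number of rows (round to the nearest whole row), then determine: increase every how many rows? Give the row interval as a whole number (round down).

Increase every 3rd row.

Rows = 25.7 × 1.4 = 36.0 → 36 rows.
Stitches to add: 24 → 12 shaping rows (at 2 st each).
36 / 12 = 3.00 → every 3 rows.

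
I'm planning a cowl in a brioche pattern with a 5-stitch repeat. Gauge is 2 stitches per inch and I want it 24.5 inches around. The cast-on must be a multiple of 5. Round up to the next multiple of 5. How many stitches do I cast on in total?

Cast on 50 stitches.

2 / 1 = 2 sts per inch.
24.5 × 2 = 49.00 sts.
Next multiple of 5: 50.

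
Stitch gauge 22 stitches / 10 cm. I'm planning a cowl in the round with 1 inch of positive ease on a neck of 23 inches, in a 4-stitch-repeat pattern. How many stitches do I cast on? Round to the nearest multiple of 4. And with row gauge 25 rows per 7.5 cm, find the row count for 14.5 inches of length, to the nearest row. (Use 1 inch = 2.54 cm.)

Finished = 23 + 1 = 24 inches.
24 inches × 2.54 = 60.96 cm.
22/10 = 2.2 sts per cm; 60.96 × 2.2 = 134.11 sts.
Nearest multiple of 4 → 136.
14.5 inches = 36.83 cm; × 3.333 = 122.77 → 123 rows.

Cast on 136 stitches; work 123 rows.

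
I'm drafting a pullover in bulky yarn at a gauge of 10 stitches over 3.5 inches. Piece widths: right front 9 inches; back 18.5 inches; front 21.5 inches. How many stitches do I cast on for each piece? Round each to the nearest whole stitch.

Rate = 10/3.5 = 2.857 sts per in.
right front: 9 × 2.857 = 25.71 → 26.
back: 18.5 × 2.857 = 52.86 → 53.
front: 21.5 × 2.857 = 61.43 → 61.

right front 26; back 53; front 61.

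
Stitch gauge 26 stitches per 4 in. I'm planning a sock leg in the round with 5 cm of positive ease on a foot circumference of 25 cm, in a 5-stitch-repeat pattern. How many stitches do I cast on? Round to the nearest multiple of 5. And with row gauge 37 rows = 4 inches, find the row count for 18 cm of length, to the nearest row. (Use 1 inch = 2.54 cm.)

Cast on 75 stitches; work 66 rows.

Finished = 25 + 5 = 30 cm.
30 cm × 1/2.54 = 11.81 inches.
26/4 = 6.5 sts per in; 11.81 × 6.5 = 76.77 sts.
Nearest multiple of 5 → 75.
18 cm = 7.09 inches; × 9.25 = 65.55 → 66 rows.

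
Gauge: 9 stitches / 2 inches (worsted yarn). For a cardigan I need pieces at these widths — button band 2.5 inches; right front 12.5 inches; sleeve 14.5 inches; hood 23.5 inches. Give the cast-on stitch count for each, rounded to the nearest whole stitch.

Rate = 9/2 = 4.5 sts per in.
button band: 2.5 × 4.5 = 11.25 → 11.
right front: 12.5 × 4.5 = 56.25 → 56.
sleeve: 14.5 × 4.5 = 65.25 → 65.
hood: 23.5 × 4.5 = 105.75 → 106.

button band 11; right front 56; sleeve 65; hood 106.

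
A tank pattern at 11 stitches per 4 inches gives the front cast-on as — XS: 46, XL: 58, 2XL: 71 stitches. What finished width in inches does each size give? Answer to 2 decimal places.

XS 16.73 inches; XL 21.09 inches; 2XL 25.82 inches.

11/4 = 2.75 sts per in.
XS: 46 / 2.75 = 16.727 → 16.73 in.
XL: 58 / 2.75 = 21.091 → 21.09 in.
2XL: 71 / 2.75 = 25.818 → 25.82 in.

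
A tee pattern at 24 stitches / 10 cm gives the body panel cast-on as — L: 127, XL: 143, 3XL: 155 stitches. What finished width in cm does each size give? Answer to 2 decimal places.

L 52.92 cm; XL 59.58 cm; 3XL 64.58 cm.

24/10 = 2.4 sts per cm.
L: 127 / 2.4 = 52.917 → 52.92 cm.
XL: 143 / 2.4 = 59.583 → 59.58 cm.
3XL: 155 / 2.4 = 64.583 → 64.58 cm.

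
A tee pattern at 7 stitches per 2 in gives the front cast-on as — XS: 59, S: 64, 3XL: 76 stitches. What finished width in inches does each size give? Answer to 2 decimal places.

7/2 = 3.5 sts per in.
XS: 59 / 3.5 = 16.857 → 16.86 in.
S: 64 / 3.5 = 18.286 → 18.29 in.
3XL: 76 / 3.5 = 21.714 → 21.71 in.

XS 16.86 inches; S 18.29 inches; 3XL 21.71 inches.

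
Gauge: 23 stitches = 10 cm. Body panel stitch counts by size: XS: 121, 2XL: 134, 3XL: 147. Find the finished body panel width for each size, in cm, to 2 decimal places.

XS 52.61 cm; 2XL 58.26 cm; 3XL 63.91 cm.

23/10 = 2.3 sts per cm.
XS: 121 / 2.3 = 52.609 → 52.61 cm.
2XL: 134 / 2.3 = 58.261 → 58.26 cm.
3XL: 147 / 2.3 = 63.913 → 63.91 cm.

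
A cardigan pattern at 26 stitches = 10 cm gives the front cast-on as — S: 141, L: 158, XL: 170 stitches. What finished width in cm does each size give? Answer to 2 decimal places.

S 54.23 cm; L 60.77 cm; XL 65.38 cm.

26/10 = 2.6 sts per cm.
S: 141 / 2.6 = 54.231 → 54.23 cm.
L: 158 / 2.6 = 60.769 → 60.77 cm.
XL: 170 / 2.6 = 65.385 → 65.38 cm.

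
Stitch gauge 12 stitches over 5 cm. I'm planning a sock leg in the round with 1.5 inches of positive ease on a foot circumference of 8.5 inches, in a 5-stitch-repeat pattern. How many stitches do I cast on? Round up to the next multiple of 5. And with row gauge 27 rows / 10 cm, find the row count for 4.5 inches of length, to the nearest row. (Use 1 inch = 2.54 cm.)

Cast on 65 stitches; work 31 rows.

Finished = 8.5 + 1.5 = 10 inches.
10 inches × 2.54 = 25.40 cm.
12/5 = 2.4 sts per cm; 25.40 × 2.4 = 60.96 sts.
Next multiple of 5 → 65.
4.5 inches = 11.43 cm; × 2.7 = 30.86 → 31 rows.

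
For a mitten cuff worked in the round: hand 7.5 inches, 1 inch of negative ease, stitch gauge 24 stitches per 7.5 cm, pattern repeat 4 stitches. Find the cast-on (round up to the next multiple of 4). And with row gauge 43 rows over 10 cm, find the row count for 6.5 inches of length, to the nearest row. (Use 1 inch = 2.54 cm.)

Cast on 56 stitches; work 71 rows.

Finished = 7.5 − 1 = 6.5 inches.
6.5 inches × 2.54 = 16.51 cm.
24/7.5 = 3.2 sts per cm; 16.51 × 3.2 = 52.83 sts.
Next multiple of 4 → 56.
6.5 inches = 16.51 cm; × 4.3 = 70.99 → 71 rows.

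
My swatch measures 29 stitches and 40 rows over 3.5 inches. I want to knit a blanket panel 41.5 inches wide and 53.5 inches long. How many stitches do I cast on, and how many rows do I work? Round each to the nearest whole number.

Cast on 344 stitches and work 611 rows.

Stitch gauge = 29/3.5 = 8.286 sts/in; 41.5 × 8.286 = 343.86 → 344 sts.
Row gauge = 40/3.5 = 11.429 rows/in; 53.5 × 11.429 = 611.43 → 611 rows.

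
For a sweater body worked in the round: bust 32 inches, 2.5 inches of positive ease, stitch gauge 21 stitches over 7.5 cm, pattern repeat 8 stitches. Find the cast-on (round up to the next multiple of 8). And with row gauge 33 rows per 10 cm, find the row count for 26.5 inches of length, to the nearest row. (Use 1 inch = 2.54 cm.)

Finished = 32 + 2.5 = 34.5 inches.
34.5 inches × 2.54 = 87.63 cm.
21/7.5 = 2.8 sts per cm; 87.63 × 2.8 = 245.36 sts.
Next multiple of 8 → 248.
26.5 inches = 67.31 cm; × 3.3 = 222.12 → 222 rows.

Cast on 248 stitches; work 222 rows.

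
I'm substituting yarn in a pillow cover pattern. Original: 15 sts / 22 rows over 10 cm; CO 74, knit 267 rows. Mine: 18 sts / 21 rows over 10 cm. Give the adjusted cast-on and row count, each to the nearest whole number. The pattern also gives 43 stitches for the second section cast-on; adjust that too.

Cast on 89 stitches; work 255 rows; second section cast-on 52 stitches.

Stitches: 74 × 18/15 = 88.80 → 89.
Rows: 267 × 21/22 = 254.86 → 255.
second section cast-on: 43 × 18/15 = 51.60 → 52.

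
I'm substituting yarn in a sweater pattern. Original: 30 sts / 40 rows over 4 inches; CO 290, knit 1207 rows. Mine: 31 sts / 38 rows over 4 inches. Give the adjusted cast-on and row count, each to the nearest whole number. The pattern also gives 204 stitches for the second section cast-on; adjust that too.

Cast on 300 stitches; work 1147 rows; second section cast-on 211 stitches.

Stitches: 290 × 31/30 = 299.67 → 300.
Rows: 1207 × 38/40 = 1146.65 → 1147.
second section cast-on: 204 × 31/30 = 210.80 → 211.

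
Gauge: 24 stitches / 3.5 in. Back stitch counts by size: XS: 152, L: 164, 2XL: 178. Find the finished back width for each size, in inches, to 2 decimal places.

24/3.5 = 6.857 sts per in.
XS: 152 / 6.857 = 22.167 → 22.17 in.
L: 164 / 6.857 = 23.917 → 23.92 in.
2XL: 178 / 6.857 = 25.958 → 25.96 in.

XS 22.17 inches; L 23.92 inches; 2XL 25.96 inches.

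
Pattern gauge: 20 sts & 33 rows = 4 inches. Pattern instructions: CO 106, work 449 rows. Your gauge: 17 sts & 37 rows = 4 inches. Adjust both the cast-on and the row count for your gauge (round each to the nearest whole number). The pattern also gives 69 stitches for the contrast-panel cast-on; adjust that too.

Cast on 90 stitches; work 503 rows; contrast-panel cast-on 59 stitches.

Stitches: 106 × 17/20 = 90.10 → 90.
Rows: 449 × 37/33 = 503.42 → 503.
contrast-panel cast-on: 69 × 17/20 = 58.65 → 59.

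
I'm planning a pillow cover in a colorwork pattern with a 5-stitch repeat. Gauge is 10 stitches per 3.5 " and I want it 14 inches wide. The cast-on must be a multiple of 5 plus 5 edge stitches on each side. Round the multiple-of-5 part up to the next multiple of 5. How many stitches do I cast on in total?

Cast on 40 stitches.

10 / 3.5 = 2.857 sts per inch.
14 × 2.857 = 40.00 sts.
Less 10 edge sts → 30.00 for the repeat.
Next multiple of 5: 30.
Add back 10 edge sts → 40.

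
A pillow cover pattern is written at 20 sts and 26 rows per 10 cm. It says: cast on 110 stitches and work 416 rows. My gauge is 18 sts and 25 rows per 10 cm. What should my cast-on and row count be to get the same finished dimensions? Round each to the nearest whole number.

Stitches: 110 × 18/20 = 99.00 → 99.
Rows: 416 × 25/26 = 400.00 → 400.

Cast on 99 stitches; work 400 rows.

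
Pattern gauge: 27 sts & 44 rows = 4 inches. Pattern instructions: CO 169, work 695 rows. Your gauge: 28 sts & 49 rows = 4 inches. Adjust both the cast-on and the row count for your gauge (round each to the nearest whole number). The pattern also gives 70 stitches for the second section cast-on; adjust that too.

Cast on 175 stitches; work 774 rows; second section cast-on 73 stitches.

Stitches: 169 × 28/27 = 175.26 → 175.
Rows: 695 × 49/44 = 773.98 → 774.
second section cast-on: 70 × 28/27 = 72.59 → 73.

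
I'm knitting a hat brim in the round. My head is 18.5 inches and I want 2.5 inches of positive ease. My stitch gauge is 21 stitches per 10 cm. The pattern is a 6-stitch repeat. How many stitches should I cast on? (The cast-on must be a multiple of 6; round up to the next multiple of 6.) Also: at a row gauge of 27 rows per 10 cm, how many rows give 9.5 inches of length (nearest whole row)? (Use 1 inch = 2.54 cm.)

Cast on 114 stitches; work 65 rows.

Finished = 18.5 + 2.5 = 21 inches.
21 inches × 2.54 = 53.34 cm.
21/10 = 2.1 sts per cm; 53.34 × 2.1 = 112.01 sts.
Next multiple of 6 → 114.
9.5 inches = 24.13 cm; × 2.7 = 65.15 → 65 rows.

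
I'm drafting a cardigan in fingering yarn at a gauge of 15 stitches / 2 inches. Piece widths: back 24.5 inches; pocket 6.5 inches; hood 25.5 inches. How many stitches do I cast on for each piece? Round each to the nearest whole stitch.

back 184; pocket 49; hood 191.

Rate = 15/2 = 7.5 sts per in.
back: 24.5 × 7.5 = 183.75 → 184.
pocket: 6.5 × 7.5 = 48.75 → 49.
hood: 25.5 × 7.5 = 191.25 → 191.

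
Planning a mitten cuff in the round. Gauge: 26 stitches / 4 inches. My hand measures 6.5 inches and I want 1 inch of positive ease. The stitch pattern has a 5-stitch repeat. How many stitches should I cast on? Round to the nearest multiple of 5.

50 stitches.

Finished = 6.5 + 1 = 7.5 inches.
26 / 4 = 6.5 sts/in.
7.5 × 6.5 = 48.75 sts.
Nearest multiple of 5: 50.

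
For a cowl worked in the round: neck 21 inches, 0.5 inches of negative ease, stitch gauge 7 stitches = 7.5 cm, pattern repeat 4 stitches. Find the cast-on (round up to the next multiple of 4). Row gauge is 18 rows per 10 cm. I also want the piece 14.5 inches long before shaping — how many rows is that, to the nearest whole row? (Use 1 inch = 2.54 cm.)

Finished = 21 − 0.5 = 20.5 inches.
20.5 inches × 2.54 = 52.07 cm.
7/7.5 = 0.933 sts per cm; 52.07 × 0.933 = 48.60 sts.
Next multiple of 4 → 52.
14.5 inches = 36.83 cm; × 1.8 = 66.29 → 66 rows.

Cast on 52 stitches; work 66 rows.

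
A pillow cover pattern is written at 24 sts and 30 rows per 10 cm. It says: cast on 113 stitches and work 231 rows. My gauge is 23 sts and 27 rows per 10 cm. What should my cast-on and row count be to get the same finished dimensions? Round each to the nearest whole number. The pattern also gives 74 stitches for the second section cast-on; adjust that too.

Cast on 108 stitches; work 208 rows; second section cast-on 71 stitches.

Stitches: 113 × 23/24 = 108.29 → 108.
Rows: 231 × 27/30 = 207.90 → 208.
second section cast-on: 74 × 23/24 = 70.92 → 71.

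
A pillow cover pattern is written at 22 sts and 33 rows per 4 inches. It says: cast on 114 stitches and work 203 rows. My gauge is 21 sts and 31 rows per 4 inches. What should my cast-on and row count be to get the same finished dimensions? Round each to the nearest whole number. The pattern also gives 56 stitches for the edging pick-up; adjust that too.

Stitches: 114 × 21/22 = 108.82 → 109.
Rows: 203 × 31/33 = 190.70 → 191.
edging pick-up: 56 × 21/22 = 53.45 → 53.

Cast on 109 stitches; work 191 rows; edging pick-up 53 stitches.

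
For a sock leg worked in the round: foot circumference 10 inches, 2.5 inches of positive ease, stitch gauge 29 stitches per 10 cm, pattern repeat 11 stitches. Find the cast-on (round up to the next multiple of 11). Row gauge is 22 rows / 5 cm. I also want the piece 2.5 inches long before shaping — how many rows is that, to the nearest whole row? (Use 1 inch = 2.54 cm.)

Cast on 99 stitches; work 28 rows.

Finished = 10 + 2.5 = 12.5 inches.
12.5 inches × 2.54 = 31.75 cm.
29/10 = 2.9 sts per cm; 31.75 × 2.9 = 92.08 sts.
Next multiple of 11 → 99.
2.5 inches = 6.35 cm; × 4.4 = 27.94 → 28 rows.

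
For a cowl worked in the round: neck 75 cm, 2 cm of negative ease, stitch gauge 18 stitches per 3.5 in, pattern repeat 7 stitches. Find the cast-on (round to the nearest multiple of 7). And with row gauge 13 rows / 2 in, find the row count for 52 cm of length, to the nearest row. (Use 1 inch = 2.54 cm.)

Finished = 75 − 2 = 73 cm.
73 cm × 1/2.54 = 28.74 inches.
18/3.5 = 5.143 sts per in; 28.74 × 5.143 = 147.81 sts.
Nearest multiple of 7 → 147.
52 cm = 20.47 inches; × 6.5 = 133.07 → 133 rows.

Cast on 147 stitches; work 133 rows.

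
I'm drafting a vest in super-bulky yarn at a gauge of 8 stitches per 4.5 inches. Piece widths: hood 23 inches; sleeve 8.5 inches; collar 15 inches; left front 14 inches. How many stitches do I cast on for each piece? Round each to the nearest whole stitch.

Rate = 8/4.5 = 1.778 sts per in.
hood: 23 × 1.778 = 40.89 → 41.
sleeve: 8.5 × 1.778 = 15.11 → 15.
collar: 15 × 1.778 = 26.67 → 27.
left front: 14 × 1.778 = 24.89 → 25.

hood 41; sleeve 15; collar 27; left front 25.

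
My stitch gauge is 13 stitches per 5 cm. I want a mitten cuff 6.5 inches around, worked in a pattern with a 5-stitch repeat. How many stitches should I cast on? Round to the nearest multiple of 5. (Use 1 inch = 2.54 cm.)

6.5 in = 6.5 × 2.54 = 16.51 cm.
13 / 5 = 2.6 sts/cm.
16.51 × 2.6 = 42.93 sts.
→ 45.

45 stitches.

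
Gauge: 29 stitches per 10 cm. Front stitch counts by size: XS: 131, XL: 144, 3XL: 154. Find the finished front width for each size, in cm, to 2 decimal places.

29/10 = 2.9 sts per cm.
XS: 131 / 2.9 = 45.172 → 45.17 cm.
XL: 144 / 2.9 = 49.655 → 49.66 cm.
3XL: 154 / 2.9 = 53.103 → 53.10 cm.

XS 45.17 cm; XL 49.66 cm; 3XL 53.10 cm.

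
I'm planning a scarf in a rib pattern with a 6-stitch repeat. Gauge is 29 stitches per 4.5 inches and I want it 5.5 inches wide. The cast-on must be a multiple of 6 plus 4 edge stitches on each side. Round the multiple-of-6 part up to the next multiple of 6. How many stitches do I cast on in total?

CO 38 sts.

29 / 4.5 = 6.444 sts per inch.
5.5 × 6.444 = 35.44 sts.
Less 8 edge sts → 27.44 for the repeat.
Next multiple of 6: 30.
Add back 8 edge sts → 38.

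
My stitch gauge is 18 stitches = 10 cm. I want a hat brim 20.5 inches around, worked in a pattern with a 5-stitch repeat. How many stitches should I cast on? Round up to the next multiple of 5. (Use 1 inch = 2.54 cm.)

CO 95 sts.

20.5 in = 20.5 × 2.54 = 52.07 cm.
18 / 10 = 1.8 sts/cm.
52.07 × 1.8 = 93.73 sts.
→ 95.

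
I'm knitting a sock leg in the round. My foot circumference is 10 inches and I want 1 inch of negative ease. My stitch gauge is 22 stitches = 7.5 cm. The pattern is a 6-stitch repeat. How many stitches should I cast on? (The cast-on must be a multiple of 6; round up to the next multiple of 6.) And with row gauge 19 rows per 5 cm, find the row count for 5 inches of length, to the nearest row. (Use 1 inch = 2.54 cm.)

Cast on 72 stitches; work 48 rows.

Finished = 10 − 1 = 9 inches.
9 inches × 2.54 = 22.86 cm.
22/7.5 = 2.933 sts per cm; 22.86 × 2.933 = 67.06 sts.
Next multiple of 6 → 72.
5 inches = 12.70 cm; × 3.8 = 48.26 → 48 rows.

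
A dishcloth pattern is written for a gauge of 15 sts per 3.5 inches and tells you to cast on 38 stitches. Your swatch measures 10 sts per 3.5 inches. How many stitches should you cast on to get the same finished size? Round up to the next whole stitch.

Scale factor = 10 / 15 = 0.667.
38 × 10 / 15 = 25.33 sts.
→ 26 sts.

Cast on 26 stitches.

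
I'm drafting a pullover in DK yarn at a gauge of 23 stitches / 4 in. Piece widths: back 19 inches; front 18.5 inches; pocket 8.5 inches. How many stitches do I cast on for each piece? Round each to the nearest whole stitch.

back 109; front 106; pocket 49.

Rate = 23/4 = 5.75 sts per in.
back: 19 × 5.75 = 109.25 → 109.
front: 18.5 × 5.75 = 106.38 → 106.
pocket: 8.5 × 5.75 = 48.88 → 49.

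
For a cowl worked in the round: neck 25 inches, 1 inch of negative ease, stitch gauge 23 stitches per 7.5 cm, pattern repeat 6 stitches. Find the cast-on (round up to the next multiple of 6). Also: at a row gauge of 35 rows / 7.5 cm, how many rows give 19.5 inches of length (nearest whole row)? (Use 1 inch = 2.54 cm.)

Cast on 192 stitches; work 231 rows.

Finished = 25 − 1 = 24 inches.
24 inches × 2.54 = 60.96 cm.
23/7.5 = 3.067 sts per cm; 60.96 × 3.067 = 186.94 sts.
Next multiple of 6 → 192.
19.5 inches = 49.53 cm; × 4.667 = 231.14 → 231 rows.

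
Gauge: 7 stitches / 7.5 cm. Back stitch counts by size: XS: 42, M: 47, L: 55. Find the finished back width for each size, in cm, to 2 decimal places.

XS 45.00 cm; M 50.36 cm; L 58.93 cm.

7/7.5 = 0.933 sts per cm.
XS: 42 / 0.933 = 45.000 → 45.00 cm.
M: 47 / 0.933 = 50.357 → 50.36 cm.
L: 55 / 0.933 = 58.929 → 58.93 cm.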